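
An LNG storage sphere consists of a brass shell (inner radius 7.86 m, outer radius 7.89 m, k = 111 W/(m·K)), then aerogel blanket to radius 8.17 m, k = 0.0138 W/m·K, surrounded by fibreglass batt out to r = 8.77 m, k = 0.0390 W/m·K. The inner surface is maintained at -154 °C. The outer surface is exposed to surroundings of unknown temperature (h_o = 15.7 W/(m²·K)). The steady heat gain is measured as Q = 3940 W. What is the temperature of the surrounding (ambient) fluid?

Sum the resistances:
  R_brass = (1/7.86 − 1/7.89)/(4πk) = 4.838×10^-4/(4π·111) = 3.468×10^-7 K/W
  R_aerogel blanket = (1/7.89 − 1/8.17)/(4πk) = 0.004344/(4π·0.0138) = 0.02505 K/W
  R_fibreglass batt = (1/8.17 − 1/8.77)/(4πk) = 0.008374/(4π·0.0390) = 0.01709 K/W
  R_conv,out = 1/(4πr²h) = 1/(4π·8.77²·15.7) = 6.590×10^-5 K/W
ΣR = 0.04220 K/W
ΔT = Q·ΣR = 3940 × 0.04220 = 166.3 K
Heat flows inward, so T_out = T_in + ΔT = -154 + 166.3 = 12.3 °C

T_out = 12.3 °C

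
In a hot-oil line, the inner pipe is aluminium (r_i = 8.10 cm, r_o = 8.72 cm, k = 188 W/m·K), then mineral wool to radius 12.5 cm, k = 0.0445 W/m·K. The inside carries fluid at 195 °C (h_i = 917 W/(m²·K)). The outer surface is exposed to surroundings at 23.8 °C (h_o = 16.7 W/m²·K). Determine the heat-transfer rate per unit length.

Treat each layer as a resistance in series:
  R'_conv,in = 1/(2πr h) = 1/(2π·0.0810·917) = 0.002143 m·K/W
  R'_aluminium = ln(0.0872/0.0810)/(2πk) = 0.07376/(2π·188) = 6.244×10^-5 m·K/W
  R'_mineral wool = ln(0.125/0.0872)/(2πk) = 0.3601/(2π·0.0445) = 1.288 m·K/W
  R'_conv,out = 1/(2πr h) = 1/(2π·0.125·16.7) = 0.07624 m·K/W
ΣR = 0.002143 + 6.244×10^-5 + 1.288 + 0.07624 = 1.366 m·K/W
Q' = ΔT/ΣR = (195 °C − 23.8 °C)/1.366 = 125 W/m

Q' = 125 W/m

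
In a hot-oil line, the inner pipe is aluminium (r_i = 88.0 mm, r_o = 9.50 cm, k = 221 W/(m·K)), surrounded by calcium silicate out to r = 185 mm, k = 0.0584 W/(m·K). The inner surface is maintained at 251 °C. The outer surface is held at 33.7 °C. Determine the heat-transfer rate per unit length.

Q' = 120 W/m

Resistance network (inner→outer):
  R'_aluminium = ln(0.0950/0.0880)/(2πk) = 0.07654/(2π·221) = 5.512×10^-5 m·K/W
  R'_calcium silicate = ln(0.185/0.0950)/(2πk) = 0.6665/(2π·0.0584) = 1.816 m·K/W
ΣR = 5.512×10^-5 + 1.816 = 1.816 m·K/W
Q' = ΔT/ΣR = (251 °C − 33.7 °C)/1.816 = 120 W/m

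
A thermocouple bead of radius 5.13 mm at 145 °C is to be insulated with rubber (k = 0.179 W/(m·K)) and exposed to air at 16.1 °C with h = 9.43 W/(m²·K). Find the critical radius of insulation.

r_cr = 3.80 cm

For a sphere, r_cr = 2k_ins/h = 2·0.179/9.43 = 0.0380 m = 3.80 cm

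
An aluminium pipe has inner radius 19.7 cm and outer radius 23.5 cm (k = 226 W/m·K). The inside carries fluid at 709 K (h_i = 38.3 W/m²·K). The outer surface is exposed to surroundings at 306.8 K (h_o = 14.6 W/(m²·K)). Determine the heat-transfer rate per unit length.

Q' = 5950 W/m

Resistance network (inner→outer):
  R'_conv,in = 1/(2πr h) = 1/(2π·0.197·38.3) = 0.02109 m·K/W
  R'_aluminium = ln(0.235/0.197)/(2πk) = 0.1764/(2π·226) = 1.242×10^-4 m·K/W
  R'_conv,out = 1/(2πr h) = 1/(2π·0.235·14.6) = 0.04639 m·K/W
ΣR = 0.02109 + 1.242×10^-4 + 0.04639 = 0.06760 m·K/W
Q' = ΔT/ΣR = (709 K − 306.8 K)/0.06760 = 5950 W/m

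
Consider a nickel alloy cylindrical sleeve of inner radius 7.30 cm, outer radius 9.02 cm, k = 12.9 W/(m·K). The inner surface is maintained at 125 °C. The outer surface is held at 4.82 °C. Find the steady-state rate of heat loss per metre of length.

Q' = 2πk·ΔT/ln(r₂/r₁) = 2π × 12.9 × 120.18 / ln(0.0902/0.0730) = 46000 W/m

Q' = 46000 W/m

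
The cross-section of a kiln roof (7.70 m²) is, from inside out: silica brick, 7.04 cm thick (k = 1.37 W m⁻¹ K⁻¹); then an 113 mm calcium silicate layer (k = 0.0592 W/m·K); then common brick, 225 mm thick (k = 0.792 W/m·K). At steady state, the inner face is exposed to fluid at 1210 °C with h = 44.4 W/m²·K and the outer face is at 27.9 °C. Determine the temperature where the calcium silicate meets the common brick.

Series thermal resistances, inner to outer:
  R_conv,in = 1/(hA) = 1/(44.4·7.70) = 0.002925 K/W
  R_silica brick = L/(kA) = 0.0704/(1.37·7.70) = 0.006674 K/W
  R_calcium silicate = L/(kA) = 0.113/(0.0592·7.70) = 0.2479 K/W
  R_common brick = L/(kA) = 0.225/(0.792·7.70) = 0.03689 K/W
ΣR = 0.002925 + 0.006674 + 0.2479 + 0.03689 = 0.2944 K/W
Q = ΔT/ΣR = (1210 °C − 27.9 °C)/0.2944 = 4015 W
From the inner boundary to the calcium silicate/common brick interface, ΣR_partial = 0.2575 K/W.
T_interface = T_in − Q·ΣR_partial = 1210 °C − (4015)(0.2575) = 176 °C

T = 176 °C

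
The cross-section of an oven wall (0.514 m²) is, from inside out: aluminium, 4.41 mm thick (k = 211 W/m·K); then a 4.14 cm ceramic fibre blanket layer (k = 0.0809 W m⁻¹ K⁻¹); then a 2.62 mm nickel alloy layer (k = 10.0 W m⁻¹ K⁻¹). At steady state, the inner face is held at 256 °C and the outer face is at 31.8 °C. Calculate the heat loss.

Series thermal resistances, inner to outer:
  R_aluminium = L/(kA) = 0.00441/(211·0.514) = 4.066×10^-5 K/W
  R_ceramic fibre blanket = L/(kA) = 0.0414/(0.0809·0.514) = 0.9956 K/W
  R_nickel alloy = L/(kA) = 0.00262/(10.0·0.514) = 5.097×10^-4 K/W
ΣR = 4.066×10^-5 + 0.9956 + 5.097×10^-4 = 0.9962 K/W
Q = ΔT/ΣR = (256 °C − 31.8 °C)/0.9962 = 225 W

Q = 225 W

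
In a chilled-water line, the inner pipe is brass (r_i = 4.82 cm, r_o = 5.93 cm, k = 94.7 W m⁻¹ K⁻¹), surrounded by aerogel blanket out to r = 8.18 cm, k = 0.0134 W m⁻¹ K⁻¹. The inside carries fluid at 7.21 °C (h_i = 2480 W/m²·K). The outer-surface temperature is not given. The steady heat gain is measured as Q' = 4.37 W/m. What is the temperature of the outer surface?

Series resistances:
  R'_conv,in = 1/(2πr h) = 1/(2π·0.0482·2480) = 0.001331 m·K/W
  R'_brass = ln(0.0593/0.0482)/(2πk) = 0.2073/(2π·94.7) = 3.483×10^-4 m·K/W
  R'_aerogel blanket = ln(0.0818/0.0593)/(2πk) = 0.3217/(2π·0.0134) = 3.821 m·K/W
ΣR = 3.822 m·K/W
ΔT = Q'·ΣR = 4.37 × 3.822 = 16.70 K
Heat flows inward, so T_out = T_in + ΔT = 7.21 + 16.70 = 23.9 °C

T_out = 23.9 °C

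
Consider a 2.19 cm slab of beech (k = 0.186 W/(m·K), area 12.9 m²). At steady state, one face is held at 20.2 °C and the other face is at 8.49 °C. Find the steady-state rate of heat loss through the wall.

Q = 1280 W

Q = kA·ΔT/L = 0.186 × 12.9 × |20.2 °C − 8.49 °C| / 0.0219 = 1280 W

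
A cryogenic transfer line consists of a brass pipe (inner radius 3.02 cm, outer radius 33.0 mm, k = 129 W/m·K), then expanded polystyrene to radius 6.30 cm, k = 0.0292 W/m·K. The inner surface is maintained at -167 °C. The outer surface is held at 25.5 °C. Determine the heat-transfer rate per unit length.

Series thermal resistances, inner to outer:
  R'_brass = ln(0.0330/0.0302)/(2πk) = 0.08867/(2π·129) = 1.094×10^-4 m·K/W
  R'_expanded polystyrene = ln(0.0630/0.0330)/(2πk) = 0.6466/(2π·0.0292) = 3.524 m·K/W
ΣR = 1.094×10^-4 + 3.524 = 3.524 m·K/W
Q' = ΔT/ΣR = (-167 °C − 25.5 °C)/3.524 = -54.6 W/m
(Negative Q' ⇒ heat flows inward; heat gain = 54.6 W/m.)

Q' = 54.6 W/m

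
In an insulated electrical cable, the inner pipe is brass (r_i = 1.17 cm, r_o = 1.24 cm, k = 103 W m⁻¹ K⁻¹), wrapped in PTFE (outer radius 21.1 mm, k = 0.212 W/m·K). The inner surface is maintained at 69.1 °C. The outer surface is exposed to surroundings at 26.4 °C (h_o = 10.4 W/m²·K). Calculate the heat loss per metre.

Q' = 38.0 W/m

Series thermal resistances, inner to outer:
  R'_brass = ln(0.0124/0.0117)/(2πk) = 0.05811/(2π·103) = 8.979×10^-5 m·K/W
  R'_PTFE = ln(0.0211/0.0124)/(2πk) = 0.5316/(2π·0.212) = 0.3991 m·K/W
  R'_conv,out = 1/(2πr h) = 1/(2π·0.0211·10.4) = 0.7253 m·K/W
ΣR = 8.979×10^-5 + 0.3991 + 0.7253 = 1.124 m·K/W
Q' = ΔT/ΣR = (69.1 °C − 26.4 °C)/1.124 = 38.0 W/m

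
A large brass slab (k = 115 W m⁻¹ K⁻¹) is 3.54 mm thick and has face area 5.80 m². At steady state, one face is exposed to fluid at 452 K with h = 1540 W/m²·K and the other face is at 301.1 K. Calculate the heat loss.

Treat each layer as a resistance in series:
  R_conv,in = 1/(hA) = 1/(1540·5.80) = 1.120×10^-4 K/W
  R_brass = L/(kA) = 0.00354/(115·5.80) = 5.307×10^-6 K/W
ΣR = 1.120×10^-4 + 5.307×10^-6 = 1.173×10^-4 K/W
Q = ΔT/ΣR = (452 K − 301.1 K)/1.173×10^-4 = 1.29×10^6 W

Q = 1290 kW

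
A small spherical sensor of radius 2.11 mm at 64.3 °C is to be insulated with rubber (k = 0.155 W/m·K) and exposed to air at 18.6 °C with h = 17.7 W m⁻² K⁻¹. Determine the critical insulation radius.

For a sphere, r_cr = 2k_ins/h = 2·0.155/17.7 = 0.0175 m = 1.75 cm

r_cr = 1.75 cm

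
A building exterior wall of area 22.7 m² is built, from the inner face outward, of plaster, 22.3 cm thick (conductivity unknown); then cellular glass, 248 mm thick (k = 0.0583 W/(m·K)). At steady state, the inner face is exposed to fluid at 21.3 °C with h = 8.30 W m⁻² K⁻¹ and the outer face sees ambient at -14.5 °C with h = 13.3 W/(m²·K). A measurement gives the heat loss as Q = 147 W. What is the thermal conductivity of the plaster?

k = 0.207 W/m·K

ΣR = ΔT/Q = |21.3 − -14.5|/147 = 0.2435 K/W
Known resistances:
  R_conv,in = 1/(hA) = 1/(8.30·22.7) = 0.005308 K/W
  R_cellular glass = L/(kA) = 0.248/(0.0583·22.7) = 0.1874 K/W
  R_conv,out = 1/(hA) = 1/(13.3·22.7) = 0.003312 K/W
R_plaster = ΣR − ΣR_known = 0.2435 − 0.1960 = 0.04750 K/W
L/(kA) = 0.04750 ⇒ k = 0.223/(0.04750·22.7) = 0.207 W/m·K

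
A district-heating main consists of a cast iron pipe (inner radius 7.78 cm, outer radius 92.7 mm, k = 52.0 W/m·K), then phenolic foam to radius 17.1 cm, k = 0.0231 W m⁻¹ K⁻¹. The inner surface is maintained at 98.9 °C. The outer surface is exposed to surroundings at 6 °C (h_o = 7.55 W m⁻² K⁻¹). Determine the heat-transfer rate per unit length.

Resistance network (inner→outer):
  R'_cast iron = ln(0.0927/0.0778)/(2πk) = 0.1752/(2π·52.0) = 5.363×10^-4 m·K/W
  R'_phenolic foam = ln(0.171/0.0927)/(2πk) = 0.6123/(2π·0.0231) = 4.219 m·K/W
  R'_conv,out = 1/(2πr h) = 1/(2π·0.171·7.55) = 0.1233 m·K/W
ΣR = 5.363×10^-4 + 4.219 + 0.1233 = 4.343 m·K/W
Q' = ΔT/ΣR = (98.9 °C − 6 °C)/4.343 = 21.4 W/m

Q' = 21.4 W/m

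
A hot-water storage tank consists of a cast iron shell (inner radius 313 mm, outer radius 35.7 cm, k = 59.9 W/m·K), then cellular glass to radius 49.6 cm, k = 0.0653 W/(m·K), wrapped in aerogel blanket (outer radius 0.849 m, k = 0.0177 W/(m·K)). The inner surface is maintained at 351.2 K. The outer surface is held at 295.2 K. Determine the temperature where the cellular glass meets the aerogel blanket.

Series thermal resistances, inner to outer:
  R_cast iron = (1/0.313 − 1/0.357)/(4πk) = 0.3938/(4π·59.9) = 5.231×10^-4 K/W
  R_cellular glass = (1/0.357 − 1/0.496)/(4πk) = 0.7850/(4π·0.0653) = 0.9566 K/W
  R_aerogel blanket = (1/0.496 − 1/0.849)/(4πk) = 0.8383/(4π·0.0177) = 3.769 K/W
ΣR = 5.231×10^-4 + 0.9566 + 3.769 = 4.726 K/W
Q = ΔT/ΣR = (351.2 K − 295.2 K)/4.726 = 11.85 W
From the inner boundary to the cellular glass/aerogel blanket interface, ΣR_partial = 0.9571 K/W.
T_interface = T_in − Q·ΣR_partial = 351.2 K − (11.85)(0.9571) = 339.9 K

T = 339.9 K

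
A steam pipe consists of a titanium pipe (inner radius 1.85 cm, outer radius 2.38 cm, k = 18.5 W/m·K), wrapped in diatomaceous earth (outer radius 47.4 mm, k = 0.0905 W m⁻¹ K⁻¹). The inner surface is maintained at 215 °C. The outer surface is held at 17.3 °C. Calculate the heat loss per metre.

Q' = 163 W/m

Series thermal resistances, inner to outer:
  R'_titanium = ln(0.0238/0.0185)/(2πk) = 0.2519/(2π·18.5) = 0.002167 m·K/W
  R'_diatomaceous earth = ln(0.0474/0.0238)/(2πk) = 0.6889/(2π·0.0905) = 1.212 m·K/W
ΣR = 0.002167 + 1.212 = 1.214 m·K/W
Q' = ΔT/ΣR = (215 °C − 17.3 °C)/1.214 = 163 W/m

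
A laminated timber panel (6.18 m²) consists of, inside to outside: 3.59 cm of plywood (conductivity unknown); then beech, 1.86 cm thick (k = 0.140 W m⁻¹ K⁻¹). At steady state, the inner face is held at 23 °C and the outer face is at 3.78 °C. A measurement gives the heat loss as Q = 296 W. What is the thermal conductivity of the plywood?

ΣR = ΔT/Q = |23 − 3.78|/296 = 0.06493 K/W
Known resistances:
  R_beech = L/(kA) = 0.0186/(0.140·6.18) = 0.02150 K/W
R_plywood = ΣR − ΣR_known = 0.06493 − 0.02150 = 0.04343 K/W
L/(kA) = 0.04343 ⇒ k = 0.0359/(0.04343·6.18) = 0.134 W/m·K

k = 0.134 W/m·K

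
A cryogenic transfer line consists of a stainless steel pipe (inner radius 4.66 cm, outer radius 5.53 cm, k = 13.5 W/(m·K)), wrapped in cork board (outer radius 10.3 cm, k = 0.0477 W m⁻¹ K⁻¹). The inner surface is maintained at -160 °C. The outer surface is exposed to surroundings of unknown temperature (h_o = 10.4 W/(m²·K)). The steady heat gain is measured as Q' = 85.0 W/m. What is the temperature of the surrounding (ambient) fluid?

Sum the resistances:
  R'_stainless steel = ln(0.0553/0.0466)/(2πk) = 0.1712/(2π·13.5) = 0.002018 m·K/W
  R'_cork board = ln(0.103/0.0553)/(2πk) = 0.6220/(2π·0.0477) = 2.075 m·K/W
  R'_conv,out = 1/(2πr h) = 1/(2π·0.103·10.4) = 0.1486 m·K/W
ΣR = 2.226 m·K/W
ΔT = Q'·ΣR = 85.0 × 2.226 = 189.2 K
Heat flows inward, so T_out = T_in + ΔT = -160 + 189.2 = 29.2 °C

T_out = 29.2 °C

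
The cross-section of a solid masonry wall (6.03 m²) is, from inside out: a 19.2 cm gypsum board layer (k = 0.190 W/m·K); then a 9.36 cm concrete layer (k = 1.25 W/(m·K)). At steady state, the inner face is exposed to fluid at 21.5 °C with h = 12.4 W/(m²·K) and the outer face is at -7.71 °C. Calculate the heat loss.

Series thermal resistances, inner to outer:
  R_conv,in = 1/(hA) = 1/(12.4·6.03) = 0.01337 K/W
  R_gypsum board = L/(kA) = 0.192/(0.190·6.03) = 0.1676 K/W
  R_concrete = L/(kA) = 0.0936/(1.25·6.03) = 0.01242 K/W
ΣR = 0.01337 + 0.1676 + 0.01242 = 0.1934 K/W
Q = ΔT/ΣR = (21.5 °C − -7.71 °C)/0.1934 = 151 W

Q = 151 W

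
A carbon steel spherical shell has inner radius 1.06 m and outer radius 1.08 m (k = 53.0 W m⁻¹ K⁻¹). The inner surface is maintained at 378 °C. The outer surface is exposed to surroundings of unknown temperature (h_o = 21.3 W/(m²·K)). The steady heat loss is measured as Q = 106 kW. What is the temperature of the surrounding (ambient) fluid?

T_out = 35.7 °C

Sum the resistances:
  R_carbon steel = (1/1.06 − 1/1.08)/(4πk) = 0.01747/(4π·53.0) = 2.623×10^-5 K/W
  R_conv,out = 1/(4πr²h) = 1/(4π·1.08²·21.3) = 0.003203 K/W
ΣR = 0.003229 K/W
ΔT = Q·ΣR = 1.06×10^5 × 0.003229 = 342.3 K
Heat flows outward, so T_out = T_in − ΔT = 378 − 342.3 = 35.7 °C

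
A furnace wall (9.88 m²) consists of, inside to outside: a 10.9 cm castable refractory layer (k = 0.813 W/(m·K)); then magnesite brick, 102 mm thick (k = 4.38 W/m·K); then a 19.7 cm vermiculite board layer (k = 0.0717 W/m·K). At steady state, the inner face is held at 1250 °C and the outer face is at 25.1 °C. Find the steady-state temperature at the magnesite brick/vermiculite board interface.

T = 1184 °C

Resistance network (inner→outer):
  R_castable refractory = L/(kA) = 0.109/(0.813·9.88) = 0.01357 K/W
  R_magnesite brick = L/(kA) = 0.102/(4.38·9.88) = 0.002357 K/W
  R_vermiculite board = L/(kA) = 0.197/(0.0717·9.88) = 0.2781 K/W
ΣR = 0.01357 + 0.002357 + 0.2781 = 0.2940 K/W
Q = ΔT/ΣR = (1250 °C − 25.1 °C)/0.2940 = 4166 W
From the inner boundary to the magnesite brick/vermiculite board interface, ΣR_partial = 0.01593 K/W.
T_interface = T_in − Q·ΣR_partial = 1250 °C − (4166)(0.01593) = 1184 °C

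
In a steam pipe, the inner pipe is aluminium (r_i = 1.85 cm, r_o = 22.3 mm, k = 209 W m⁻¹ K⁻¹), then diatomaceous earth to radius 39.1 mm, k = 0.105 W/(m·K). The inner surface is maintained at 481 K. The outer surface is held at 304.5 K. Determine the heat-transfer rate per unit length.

Resistance network (inner→outer):
  R'_aluminium = ln(0.0223/0.0185)/(2πk) = 0.1868/(2π·209) = 1.423×10^-4 m·K/W
  R'_diatomaceous earth = ln(0.0391/0.0223)/(2πk) = 0.5615/(2π·0.105) = 0.8512 m·K/W
ΣR = 1.423×10^-4 + 0.8512 = 0.8513 m·K/W
Q' = ΔT/ΣR = (481 K − 304.5 K)/0.8513 = 207 W/m

Q' = 207 W/m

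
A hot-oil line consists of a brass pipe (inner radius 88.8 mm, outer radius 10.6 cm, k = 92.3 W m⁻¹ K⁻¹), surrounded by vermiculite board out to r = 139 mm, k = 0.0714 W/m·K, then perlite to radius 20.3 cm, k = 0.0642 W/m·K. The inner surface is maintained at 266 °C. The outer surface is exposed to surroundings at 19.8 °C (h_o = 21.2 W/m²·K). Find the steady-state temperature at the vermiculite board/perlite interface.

Resistance network (inner→outer):
  R'_brass = ln(0.106/0.0888)/(2πk) = 0.1771/(2π·92.3) = 3.053×10^-4 m·K/W
  R'_vermiculite board = ln(0.139/0.106)/(2πk) = 0.2710/(2π·0.0714) = 0.6042 m·K/W
  R'_perlite = ln(0.203/0.139)/(2πk) = 0.3787/(2π·0.0642) = 0.9389 m·K/W
  R'_conv,out = 1/(2πr h) = 1/(2π·0.203·21.2) = 0.03698 m·K/W
ΣR = 3.053×10^-4 + 0.6042 + 0.9389 + 0.03698 = 1.580 m·K/W
Q' = ΔT/ΣR = (266 °C − 19.8 °C)/1.580 = 155.8 W/m
From the inner boundary to the vermiculite board/perlite interface, ΣR_partial = 0.6045 m·K/W.
T_interface = T_in − Q'·ΣR_partial = 266 °C − (155.8)(0.6045) = 172 °C

T = 172 °C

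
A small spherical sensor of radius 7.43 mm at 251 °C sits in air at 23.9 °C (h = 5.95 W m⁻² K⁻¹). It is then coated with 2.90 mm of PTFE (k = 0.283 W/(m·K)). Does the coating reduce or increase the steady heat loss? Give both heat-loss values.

Critical radius for a sphere: r_cr = 2k/h = 0.0951 m = 9.51 cm.
Outer radius after coating: r₂ = 0.00743 + 0.00290 = 0.01033 m.
Since r₁ < r_cr and r₂ ≤ r_cr, the coating moves toward the maximum at r_cr — heat loss rises.
Bare: R = 1/(4πr₁²h) = 242.3 K/W; Q = 227.1/242.3 = 0.937 W.
Coated: R = R_cond + R_conv = 136.0 K/W; Q = 227.1/136.0 = 1.67 W.

increases: 0.937 → 1.67 W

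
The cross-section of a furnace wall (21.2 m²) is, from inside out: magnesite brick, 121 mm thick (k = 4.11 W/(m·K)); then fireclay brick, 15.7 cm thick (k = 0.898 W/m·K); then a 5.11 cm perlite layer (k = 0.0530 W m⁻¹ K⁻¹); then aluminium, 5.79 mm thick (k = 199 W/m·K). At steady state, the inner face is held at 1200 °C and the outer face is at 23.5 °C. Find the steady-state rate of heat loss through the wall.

Resistance network (inner→outer):
  R_magnesite brick = L/(kA) = 0.121/(4.11·21.2) = 0.001389 K/W
  R_fireclay brick = L/(kA) = 0.157/(0.898·21.2) = 0.008247 K/W
  R_perlite = L/(kA) = 0.0511/(0.0530·21.2) = 0.04548 K/W
  R_aluminium = L/(kA) = 0.00579/(199·21.2) = 1.372×10^-6 K/W
ΣR = 0.001389 + 0.008247 + 0.04548 + 1.372×10^-6 = 0.05512 K/W
Q = ΔT/ΣR = (1200 °C − 23.5 °C)/0.05512 = 21300 W

Q = 21300 W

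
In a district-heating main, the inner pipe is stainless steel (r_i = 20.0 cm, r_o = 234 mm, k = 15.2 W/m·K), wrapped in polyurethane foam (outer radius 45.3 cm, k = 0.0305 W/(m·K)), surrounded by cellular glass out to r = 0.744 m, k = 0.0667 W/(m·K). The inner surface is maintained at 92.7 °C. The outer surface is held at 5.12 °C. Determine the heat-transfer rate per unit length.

Resistance network (inner→outer):
  R'_stainless steel = ln(0.234/0.200)/(2πk) = 0.1570/(2π·15.2) = 0.001644 m·K/W
  R'_polyurethane foam = ln(0.453/0.234)/(2πk) = 0.6606/(2π·0.0305) = 3.447 m·K/W
  R'_cellular glass = ln(0.744/0.453)/(2πk) = 0.4961/(2π·0.0667) = 1.184 m·K/W
ΣR = 0.001644 + 3.447 + 1.184 = 4.633 m·K/W
Q' = ΔT/ΣR = (92.7 °C − 5.12 °C)/4.633 = 18.9 W/m

Q' = 18.9 W/m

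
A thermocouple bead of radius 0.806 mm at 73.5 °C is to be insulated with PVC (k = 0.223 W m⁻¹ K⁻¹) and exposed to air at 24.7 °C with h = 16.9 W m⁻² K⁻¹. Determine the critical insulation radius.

For a sphere, r_cr = 2k_ins/h = 2·0.223/16.9 = 0.0264 m = 2.64 cm

r_cr = 2.64 cm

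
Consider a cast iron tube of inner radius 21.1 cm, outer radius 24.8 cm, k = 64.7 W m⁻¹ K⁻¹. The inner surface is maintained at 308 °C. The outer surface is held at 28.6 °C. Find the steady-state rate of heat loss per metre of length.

Q' = 2πk·ΔT/ln(r₂/r₁) = 2π × 64.7 × 279.4 / ln(0.248/0.211) = 7.03×10^5 W/m

Q' = 703 kW/m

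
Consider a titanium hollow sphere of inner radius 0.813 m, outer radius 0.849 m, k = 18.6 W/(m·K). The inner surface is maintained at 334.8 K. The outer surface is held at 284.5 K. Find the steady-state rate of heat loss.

Q = 2.25×10^5 W

Q = 4πk·ΔT/(1/r₁ − 1/r₂) = 4π × 18.6 × 50.3 / (1/0.813 − 1/0.849) = 2.25×10^5 W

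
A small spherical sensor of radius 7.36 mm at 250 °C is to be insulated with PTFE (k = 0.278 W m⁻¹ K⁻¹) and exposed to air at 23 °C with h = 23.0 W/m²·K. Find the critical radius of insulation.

r_cr = 2.42 cm

For a sphere, r_cr = 2k_ins/h = 2·0.278/23.0 = 0.0242 m = 2.42 cm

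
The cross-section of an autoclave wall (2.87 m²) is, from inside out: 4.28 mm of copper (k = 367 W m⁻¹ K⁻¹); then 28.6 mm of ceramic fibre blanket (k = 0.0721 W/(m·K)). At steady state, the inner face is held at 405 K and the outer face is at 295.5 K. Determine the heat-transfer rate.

Q = 792 W

Treat each layer as a resistance in series:
  R_copper = L/(kA) = 0.00428/(367·2.87) = 4.063×10^-6 K/W
  R_ceramic fibre blanket = L/(kA) = 0.0286/(0.0721·2.87) = 0.1382 K/W
ΣR = 4.063×10^-6 + 0.1382 = 0.1382 K/W
Q = ΔT/ΣR = (405 K − 295.5 K)/0.1382 = 792 W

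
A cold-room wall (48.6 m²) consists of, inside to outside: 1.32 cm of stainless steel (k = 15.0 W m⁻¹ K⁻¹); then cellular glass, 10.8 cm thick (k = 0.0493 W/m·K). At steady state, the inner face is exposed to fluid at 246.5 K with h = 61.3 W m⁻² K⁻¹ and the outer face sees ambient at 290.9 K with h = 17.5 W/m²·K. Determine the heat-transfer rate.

Q = 953 W

Resistance network (inner→outer):
  R_conv,in = 1/(hA) = 1/(61.3·48.6) = 3.357×10^-4 K/W
  R_stainless steel = L/(kA) = 0.0132/(15.0·48.6) = 1.811×10^-5 K/W
  R_cellular glass = L/(kA) = 0.108/(0.0493·48.6) = 0.04508 K/W
  R_conv,out = 1/(hA) = 1/(17.5·48.6) = 0.001176 K/W
ΣR = 3.357×10^-4 + 1.811×10^-5 + 0.04508 + 0.001176 = 0.04661 K/W
Q = ΔT/ΣR = (246.5 K − 290.9 K)/0.04661 = -953 W
(Negative Q ⇒ heat flows inward; heat gain = 953 W.)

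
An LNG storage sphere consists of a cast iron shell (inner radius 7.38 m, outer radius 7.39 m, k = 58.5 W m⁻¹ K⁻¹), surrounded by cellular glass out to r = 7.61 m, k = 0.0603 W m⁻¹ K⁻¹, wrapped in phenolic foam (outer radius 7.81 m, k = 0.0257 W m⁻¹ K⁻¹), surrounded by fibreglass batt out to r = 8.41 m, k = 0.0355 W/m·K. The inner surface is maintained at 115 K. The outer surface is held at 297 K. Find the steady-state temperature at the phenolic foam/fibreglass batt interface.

Series thermal resistances, inner to outer:
  R_cast iron = (1/7.38 − 1/7.39)/(4πk) = 1.834×10^-4/(4π·58.5) = 2.494×10^-7 K/W
  R_cellular glass = (1/7.39 − 1/7.61)/(4πk) = 0.003912/(4π·0.0603) = 0.005163 K/W
  R_phenolic foam = (1/7.61 − 1/7.81)/(4πk) = 0.003365/(4π·0.0257) = 0.01042 K/W
  R_fibreglass batt = (1/7.81 − 1/8.41)/(4πk) = 0.009135/(4π·0.0355) = 0.02048 K/W
ΣR = 2.494×10^-7 + 0.005163 + 0.01042 + 0.02048 = 0.03606 K/W
Q = ΔT/ΣR = (115 K − 297 K)/0.03606 = -5047 W
From the inner boundary to the phenolic foam/fibreglass batt interface, ΣR_partial = 0.01558 K/W.
T_interface = T_in − Q·ΣR_partial = 115 K − (-5047)(0.01558) = 193.6 K

T = 193.6 K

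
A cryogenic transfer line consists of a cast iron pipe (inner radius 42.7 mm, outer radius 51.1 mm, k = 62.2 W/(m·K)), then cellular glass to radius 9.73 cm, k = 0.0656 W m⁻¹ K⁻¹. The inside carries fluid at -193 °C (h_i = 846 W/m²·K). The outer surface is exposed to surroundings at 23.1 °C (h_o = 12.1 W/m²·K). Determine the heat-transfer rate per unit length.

Q' = 127 W/m

Treat each layer as a resistance in series:
  R'_conv,in = 1/(2πr h) = 1/(2π·0.0427·846) = 0.004406 m·K/W
  R'_cast iron = ln(0.0511/0.0427)/(2πk) = 0.1796/(2π·62.2) = 4.595×10^-4 m·K/W
  R'_cellular glass = ln(0.0973/0.0511)/(2πk) = 0.6440/(2π·0.0656) = 1.562 m·K/W
  R'_conv,out = 1/(2πr h) = 1/(2π·0.0973·12.1) = 0.1352 m·K/W
ΣR = 0.004406 + 4.595×10^-4 + 1.562 + 0.1352 = 1.702 m·K/W
Q' = ΔT/ΣR = (-193 °C − 23.1 °C)/1.702 = -127 W/m
(Negative Q' ⇒ heat flows inward; heat gain = 127 W/m.)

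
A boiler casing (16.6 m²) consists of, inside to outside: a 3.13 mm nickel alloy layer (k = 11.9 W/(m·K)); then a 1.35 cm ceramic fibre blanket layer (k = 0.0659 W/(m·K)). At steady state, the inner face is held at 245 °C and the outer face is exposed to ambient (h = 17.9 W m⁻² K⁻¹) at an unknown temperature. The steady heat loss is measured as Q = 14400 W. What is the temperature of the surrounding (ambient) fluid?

Series resistances:
  R_nickel alloy = L/(kA) = 0.00313/(11.9·16.6) = 1.584×10^-5 K/W
  R_ceramic fibre blanket = L/(kA) = 0.0135/(0.0659·16.6) = 0.01234 K/W
  R_conv,out = 1/(hA) = 1/(17.9·16.6) = 0.003365 K/W
ΣR = 0.01572 K/W
ΔT = Q·ΣR = 14400 × 0.01572 = 226.4 K
Heat flows outward, so T_out = T_in − ΔT = 245 − 226.4 = 18.6 °C

T_out = 18.6 °C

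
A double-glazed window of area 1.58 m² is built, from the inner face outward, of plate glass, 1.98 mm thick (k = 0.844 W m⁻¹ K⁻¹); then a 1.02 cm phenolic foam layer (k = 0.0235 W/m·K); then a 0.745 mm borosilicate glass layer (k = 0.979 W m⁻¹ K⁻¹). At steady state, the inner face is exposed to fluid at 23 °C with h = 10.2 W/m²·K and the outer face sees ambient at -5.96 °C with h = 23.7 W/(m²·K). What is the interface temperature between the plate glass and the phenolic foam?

T = 18.0 °C

Resistance network (inner→outer):
  R_conv,in = 1/(hA) = 1/(10.2·1.58) = 0.06205 K/W
  R_plate glass = L/(kA) = 0.00198/(0.844·1.58) = 0.001485 K/W
  R_phenolic foam = L/(kA) = 0.0102/(0.0235·1.58) = 0.2747 K/W
  R_borosilicate glass = L/(kA) = 7.45×10^-4/(0.979·1.58) = 4.816×10^-4 K/W
  R_conv,out = 1/(hA) = 1/(23.7·1.58) = 0.02671 K/W
ΣR = 0.06205 + 0.001485 + 0.2747 + 4.816×10^-4 + 0.02671 = 0.3654 K/W
Q = ΔT/ΣR = (23 °C − -5.96 °C)/0.3654 = 79.26 W
From the inner boundary to the plate glass/phenolic foam interface, ΣR_partial = 0.06353 K/W.
T_interface = T_in − Q·ΣR_partial = 23 °C − (79.26)(0.06353) = 18.0 °C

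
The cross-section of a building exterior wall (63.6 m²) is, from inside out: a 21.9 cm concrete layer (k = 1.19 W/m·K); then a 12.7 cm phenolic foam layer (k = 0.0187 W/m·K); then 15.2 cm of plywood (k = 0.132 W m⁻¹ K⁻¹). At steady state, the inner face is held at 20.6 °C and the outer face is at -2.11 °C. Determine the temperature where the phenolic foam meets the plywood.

Treat each layer as a resistance in series:
  R_concrete = L/(kA) = 0.219/(1.19·63.6) = 0.002894 K/W
  R_phenolic foam = L/(kA) = 0.127/(0.0187·63.6) = 0.1068 K/W
  R_plywood = L/(kA) = 0.152/(0.132·63.6) = 0.01811 K/W
ΣR = 0.002894 + 0.1068 + 0.01811 = 0.1278 K/W
Q = ΔT/ΣR = (20.6 °C − -2.11 °C)/0.1278 = 177.7 W
From the inner boundary to the phenolic foam/plywood interface, ΣR_partial = 0.1097 K/W.
T_interface = T_in − Q·ΣR_partial = 20.6 °C − (177.7)(0.1097) = 1.11 °C

T = 1.11 °C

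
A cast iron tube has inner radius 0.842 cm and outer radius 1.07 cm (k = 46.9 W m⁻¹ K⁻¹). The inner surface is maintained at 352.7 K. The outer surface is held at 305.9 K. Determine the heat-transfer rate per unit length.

Q' = 2πk·ΔT/ln(r₂/r₁) = 2π × 46.9 × 46.8 / ln(0.0107/0.00842) = 57600 W/m

Q' = 57.6 kW/m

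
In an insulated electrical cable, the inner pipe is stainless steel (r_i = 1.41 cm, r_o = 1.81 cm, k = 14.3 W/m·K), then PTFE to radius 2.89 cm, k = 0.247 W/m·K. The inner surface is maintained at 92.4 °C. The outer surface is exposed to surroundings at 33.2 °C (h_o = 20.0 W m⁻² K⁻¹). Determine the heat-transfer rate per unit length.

Resistance network (inner→outer):
  R'_stainless steel = ln(0.0181/0.0141)/(2πk) = 0.2497/(2π·14.3) = 0.002780 m·K/W
  R'_PTFE = ln(0.0289/0.0181)/(2πk) = 0.4679/(2π·0.247) = 0.3015 m·K/W
  R'_conv,out = 1/(2πr h) = 1/(2π·0.0289·20.0) = 0.2754 m·K/W
ΣR = 0.002780 + 0.3015 + 0.2754 = 0.5797 m·K/W
Q' = ΔT/ΣR = (92.4 °C − 33.2 °C)/0.5797 = 102 W/m

Q' = 102 W/m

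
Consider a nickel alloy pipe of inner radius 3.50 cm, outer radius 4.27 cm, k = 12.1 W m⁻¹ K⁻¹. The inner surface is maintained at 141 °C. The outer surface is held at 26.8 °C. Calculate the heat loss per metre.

Q' = 2πk·ΔT/ln(r₂/r₁) = 2π × 12.1 × 114.2 / ln(0.0427/0.0350) = 43700 W/m

Q' = 43700 W/m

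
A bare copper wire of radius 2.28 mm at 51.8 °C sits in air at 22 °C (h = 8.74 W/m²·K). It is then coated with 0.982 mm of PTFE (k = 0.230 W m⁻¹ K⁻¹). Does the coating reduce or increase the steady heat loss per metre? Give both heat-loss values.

increases: 3.73 → 5.11 W/m

Critical radius for a cylinder: r_cr = k/h = 0.0263 m = 2.63 cm.
Outer radius after coating: r₂ = 0.00228 + 9.82×10^-4 = 0.003262 m.
Since r₁ < r_cr and r₂ ≤ r_cr, the coating moves toward the maximum at r_cr — heat loss rises.
Bare: R = 1/(2πr₁h) = 7.987 m·K/W; Q = 29.8/7.987 = 3.73 W/m.
Coated: R = R_cond + R_conv = 5.830 m·K/W; Q = 29.8/5.830 = 5.11 W/m.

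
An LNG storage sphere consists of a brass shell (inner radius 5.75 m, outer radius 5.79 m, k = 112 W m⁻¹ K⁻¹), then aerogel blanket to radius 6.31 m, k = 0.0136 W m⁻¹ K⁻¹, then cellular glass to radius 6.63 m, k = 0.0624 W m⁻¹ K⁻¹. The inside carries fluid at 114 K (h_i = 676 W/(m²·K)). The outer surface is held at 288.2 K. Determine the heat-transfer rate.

Treat each layer as a resistance in series:
  R_conv,in = 1/(4πr²h) = 1/(4π·5.75²·676) = 3.560×10^-6 K/W
  R_brass = (1/5.75 − 1/5.79)/(4πk) = 0.001201/(4π·112) = 8.537×10^-7 K/W
  R_aerogel blanket = (1/5.79 − 1/6.31)/(4πk) = 0.01423/(4π·0.0136) = 0.08328 K/W
  R_cellular glass = (1/6.31 − 1/6.63)/(4πk) = 0.007649/(4π·0.0624) = 0.009755 K/W
ΣR = 3.560×10^-6 + 8.537×10^-7 + 0.08328 + 0.009755 = 0.09304 K/W
Q = ΔT/ΣR = (114 K − 288.2 K)/0.09304 = -1870 W
(Negative Q ⇒ heat flows inward; heat gain = 1870 W.)

Q = 1870 W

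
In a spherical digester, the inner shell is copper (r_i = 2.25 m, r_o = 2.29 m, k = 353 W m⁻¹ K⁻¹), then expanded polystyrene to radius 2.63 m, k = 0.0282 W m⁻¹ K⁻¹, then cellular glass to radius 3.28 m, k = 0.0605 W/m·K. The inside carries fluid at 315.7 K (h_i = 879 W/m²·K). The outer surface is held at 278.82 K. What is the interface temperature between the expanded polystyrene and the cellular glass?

Treat each layer as a resistance in series:
  R_conv,in = 1/(4πr²h) = 1/(4π·2.25²·879) = 1.788×10^-5 K/W
  R_copper = (1/2.25 − 1/2.29)/(4πk) = 0.007763/(4π·353) = 1.750×10^-6 K/W
  R_expanded polystyrene = (1/2.29 − 1/2.63)/(4πk) = 0.05645/(4π·0.0282) = 0.1593 K/W
  R_cellular glass = (1/2.63 − 1/3.28)/(4πk) = 0.07535/(4π·0.0605) = 0.09911 K/W
ΣR = 1.788×10^-5 + 1.750×10^-6 + 0.1593 + 0.09911 = 0.2584 K/W
Q = ΔT/ΣR = (315.7 K − 278.82 K)/0.2584 = 142.7 W
From the inner boundary to the expanded polystyrene/cellular glass interface, ΣR_partial = 0.1593 K/W.
T_interface = T_in − Q·ΣR_partial = 315.7 K − (142.7)(0.1593) = 293.0 K

T = 293.0 K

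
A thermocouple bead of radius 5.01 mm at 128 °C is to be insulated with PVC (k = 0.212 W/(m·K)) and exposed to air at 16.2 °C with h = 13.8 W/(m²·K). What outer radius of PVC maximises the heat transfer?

r_cr = 3.07 cm

For a sphere, r_cr = 2k_ins/h = 2·0.212/13.8 = 0.0307 m = 3.07 cm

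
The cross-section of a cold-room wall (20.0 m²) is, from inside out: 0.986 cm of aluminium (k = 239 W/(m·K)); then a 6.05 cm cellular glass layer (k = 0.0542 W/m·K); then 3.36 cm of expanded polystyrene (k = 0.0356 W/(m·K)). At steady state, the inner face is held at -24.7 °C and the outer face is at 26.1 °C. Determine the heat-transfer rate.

Q = 493 W

Treat each layer as a resistance in series:
  R_aluminium = L/(kA) = 0.00986/(239·20.0) = 2.063×10^-6 K/W
  R_cellular glass = L/(kA) = 0.0605/(0.0542·20.0) = 0.05581 K/W
  R_expanded polystyrene = L/(kA) = 0.0336/(0.0356·20.0) = 0.04719 K/W
ΣR = 2.063×10^-6 + 0.05581 + 0.04719 = 0.1030 K/W
Q = ΔT/ΣR = (-24.7 °C − 26.1 °C)/0.1030 = -493 W
(Negative Q ⇒ heat flows inward; heat gain = 493 W.)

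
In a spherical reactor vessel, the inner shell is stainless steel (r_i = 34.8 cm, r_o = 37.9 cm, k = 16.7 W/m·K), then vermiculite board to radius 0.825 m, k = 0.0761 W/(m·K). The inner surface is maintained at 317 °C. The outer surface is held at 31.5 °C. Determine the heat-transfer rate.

Q = 191 W

Series thermal resistances, inner to outer:
  R_stainless steel = (1/0.348 − 1/0.379)/(4πk) = 0.2350/(4π·16.7) = 0.001120 K/W
  R_vermiculite board = (1/0.379 − 1/0.825)/(4πk) = 1.426/(4π·0.0761) = 1.492 K/W
ΣR = 0.001120 + 1.492 = 1.493 K/W
Q = ΔT/ΣR = (317 °C − 31.5 °C)/1.493 = 191 W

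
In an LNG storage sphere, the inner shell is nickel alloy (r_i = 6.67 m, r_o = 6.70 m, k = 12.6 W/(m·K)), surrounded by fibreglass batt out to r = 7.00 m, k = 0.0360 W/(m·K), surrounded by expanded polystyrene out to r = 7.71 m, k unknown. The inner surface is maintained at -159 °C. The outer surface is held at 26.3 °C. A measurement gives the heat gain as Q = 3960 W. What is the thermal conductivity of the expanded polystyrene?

k = 0.0321 W/m·K

ΣR = ΔT/Q = |-159 − 26.3|/3960 = 0.04679 K/W
Known resistances:
  R_nickel alloy = (1/6.67 − 1/6.70)/(4πk) = 6.713×10^-4/(4π·12.6) = 4.240×10^-6 K/W
  R_fibreglass batt = (1/6.70 − 1/7.00)/(4πk) = 0.006397/(4π·0.0360) = 0.01414 K/W
R_expanded polystyrene = ΣR − ΣR_known = 0.04679 − 0.01414 = 0.03265 K/W
(1/r₁−1/r₂)/(4πk) = 0.03265 ⇒ k = 0.01316/(4π·0.03265) = 0.0321 W/m·K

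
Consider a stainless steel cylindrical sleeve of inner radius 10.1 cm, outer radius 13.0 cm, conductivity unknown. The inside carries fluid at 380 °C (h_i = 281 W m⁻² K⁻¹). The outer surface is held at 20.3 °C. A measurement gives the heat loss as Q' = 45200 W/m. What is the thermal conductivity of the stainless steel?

k = 17.1 W/m·K

ΣR = ΔT/Q' = |380 − 20.3|/45200 = 0.007958 m·K/W
Known resistances:
  R'_conv,in = 1/(2πr h) = 1/(2π·0.101·281) = 0.005608 m·K/W
R_stainless steel = ΣR − ΣR_known = 0.007958 − 0.005608 = 0.002350 m·K/W
ln(r₂/r₁)/(2πk) = 0.002350 ⇒ k = 0.2524/(2π·0.002350) = 17.1 W/m·K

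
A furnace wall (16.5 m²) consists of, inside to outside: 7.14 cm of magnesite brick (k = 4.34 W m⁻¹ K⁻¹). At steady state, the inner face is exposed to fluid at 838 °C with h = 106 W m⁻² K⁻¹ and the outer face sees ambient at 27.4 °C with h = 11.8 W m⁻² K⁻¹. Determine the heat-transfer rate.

Q = 121 kW

Treat each layer as a resistance in series:
  R_conv,in = 1/(hA) = 1/(106·16.5) = 5.718×10^-4 K/W
  R_magnesite brick = L/(kA) = 0.0714/(4.34·16.5) = 9.971×10^-4 K/W
  R_conv,out = 1/(hA) = 1/(11.8·16.5) = 0.005136 K/W
ΣR = 5.718×10^-4 + 9.971×10^-4 + 0.005136 = 0.006705 K/W
Q = ΔT/ΣR = (838 °C − 27.4 °C)/0.006705 = 1.21×10^5 W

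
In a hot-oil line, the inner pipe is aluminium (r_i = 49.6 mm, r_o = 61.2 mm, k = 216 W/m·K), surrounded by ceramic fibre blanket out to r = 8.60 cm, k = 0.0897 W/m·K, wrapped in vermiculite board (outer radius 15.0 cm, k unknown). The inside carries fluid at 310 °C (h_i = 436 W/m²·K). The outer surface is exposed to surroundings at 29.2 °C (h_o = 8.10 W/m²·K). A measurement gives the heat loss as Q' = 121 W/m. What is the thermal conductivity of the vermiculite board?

ΣR = ΔT/Q' = |310 − 29.2|/121 = 2.321 m·K/W
Known resistances:
  R'_conv,in = 1/(2πr h) = 1/(2π·0.0496·436) = 0.007360 m·K/W
  R'_aluminium = ln(0.0612/0.0496)/(2πk) = 0.2102/(2π·216) = 1.548×10^-4 m·K/W
  R'_ceramic fibre blanket = ln(0.0860/0.0612)/(2πk) = 0.3402/(2π·0.0897) = 0.6036 m·K/W
  R'_conv,out = 1/(2πr h) = 1/(2π·0.150·8.10) = 0.1310 m·K/W
R_vermiculite board = ΣR − ΣR_known = 2.321 − 0.7421 = 1.579 m·K/W
ln(r₂/r₁)/(2πk) = 1.579 ⇒ k = 0.5563/(2π·1.579) = 0.0561 W/m·K

k = 0.0561 W/m·K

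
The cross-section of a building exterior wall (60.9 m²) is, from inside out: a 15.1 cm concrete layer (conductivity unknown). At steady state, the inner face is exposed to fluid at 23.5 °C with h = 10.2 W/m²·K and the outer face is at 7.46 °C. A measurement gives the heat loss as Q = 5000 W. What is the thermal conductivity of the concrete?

k = 1.55 W/m·K

ΣR = ΔT/Q = |23.5 − 7.46|/5000 = 0.003208 K/W
Known resistances:
  R_conv,in = 1/(hA) = 1/(10.2·60.9) = 0.001610 K/W
R_concrete = ΣR − ΣR_known = 0.003208 − 0.001610 = 0.001598 K/W
L/(kA) = 0.001598 ⇒ k = 0.151/(0.001598·60.9) = 1.55 W/m·K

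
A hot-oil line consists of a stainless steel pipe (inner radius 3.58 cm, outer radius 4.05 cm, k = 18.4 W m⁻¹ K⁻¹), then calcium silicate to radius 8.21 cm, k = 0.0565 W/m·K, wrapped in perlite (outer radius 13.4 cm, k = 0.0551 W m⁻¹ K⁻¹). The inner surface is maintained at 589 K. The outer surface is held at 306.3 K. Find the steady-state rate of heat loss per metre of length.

Q' = 83.0 W/m

Series thermal resistances, inner to outer:
  R'_stainless steel = ln(0.0405/0.0358)/(2πk) = 0.1234/(2π·18.4) = 0.001067 m·K/W
  R'_calcium silicate = ln(0.0821/0.0405)/(2πk) = 0.7066/(2π·0.0565) = 1.991 m·K/W
  R'_perlite = ln(0.134/0.0821)/(2πk) = 0.4899/(2π·0.0551) = 1.415 m·K/W
ΣR = 0.001067 + 1.991 + 1.415 = 3.407 m·K/W
Q' = ΔT/ΣR = (589 K − 306.3 K)/3.407 = 83.0 W/m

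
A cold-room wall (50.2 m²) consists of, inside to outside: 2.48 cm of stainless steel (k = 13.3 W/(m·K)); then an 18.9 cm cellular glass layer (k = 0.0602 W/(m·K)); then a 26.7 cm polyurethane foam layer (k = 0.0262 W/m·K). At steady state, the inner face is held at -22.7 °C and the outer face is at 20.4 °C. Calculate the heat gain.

Q = 162 W

Treat each layer as a resistance in series:
  R_stainless steel = L/(kA) = 0.0248/(13.3·50.2) = 3.714×10^-5 K/W
  R_cellular glass = L/(kA) = 0.189/(0.0602·50.2) = 0.06254 K/W
  R_polyurethane foam = L/(kA) = 0.267/(0.0262·50.2) = 0.2030 K/W
ΣR = 3.714×10^-5 + 0.06254 + 0.2030 = 0.2656 K/W
Q = ΔT/ΣR = (-22.7 °C − 20.4 °C)/0.2656 = -162 W
(Negative Q ⇒ heat flows inward; heat gain = 162 W.)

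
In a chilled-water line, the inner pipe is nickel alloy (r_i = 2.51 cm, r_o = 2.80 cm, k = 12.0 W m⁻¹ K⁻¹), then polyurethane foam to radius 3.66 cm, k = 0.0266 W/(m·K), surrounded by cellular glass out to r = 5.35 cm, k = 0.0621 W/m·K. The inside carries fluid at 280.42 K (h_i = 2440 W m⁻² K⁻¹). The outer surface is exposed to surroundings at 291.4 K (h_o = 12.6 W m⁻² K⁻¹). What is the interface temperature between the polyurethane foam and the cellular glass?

T = 286.7 K

Series thermal resistances, inner to outer:
  R'_conv,in = 1/(2πr h) = 1/(2π·0.0251·2440) = 0.002599 m·K/W
  R'_nickel alloy = ln(0.0280/0.0251)/(2πk) = 0.1093/(2π·12.0) = 0.001450 m·K/W
  R'_polyurethane foam = ln(0.0366/0.0280)/(2πk) = 0.2678/(2π·0.0266) = 1.603 m·K/W
  R'_cellular glass = ln(0.0535/0.0366)/(2πk) = 0.3796/(2π·0.0621) = 0.9730 m·K/W
  R'_conv,out = 1/(2πr h) = 1/(2π·0.0535·12.6) = 0.2361 m·K/W
ΣR = 0.002599 + 0.001450 + 1.603 + 0.9730 + 0.2361 = 2.816 m·K/W
Q' = ΔT/ΣR = (280.42 K − 291.4 K)/2.816 = -3.899 W/m
From the inner boundary to the polyurethane foam/cellular glass interface, ΣR_partial = 1.607 m·K/W.
T_interface = T_in − Q'·ΣR_partial = 280.42 K − (-3.899)(1.607) = 286.7 K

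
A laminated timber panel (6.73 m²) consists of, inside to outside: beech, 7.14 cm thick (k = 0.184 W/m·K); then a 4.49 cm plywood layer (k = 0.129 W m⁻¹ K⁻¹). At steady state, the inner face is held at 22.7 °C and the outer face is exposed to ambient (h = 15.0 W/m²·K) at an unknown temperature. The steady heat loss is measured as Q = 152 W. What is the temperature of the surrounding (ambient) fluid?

T_out = 4.57 °C

Sum the resistances:
  R_beech = L/(kA) = 0.0714/(0.184·6.73) = 0.05766 K/W
  R_plywood = L/(kA) = 0.0449/(0.129·6.73) = 0.05172 K/W
  R_conv,out = 1/(hA) = 1/(15.0·6.73) = 0.009906 K/W
ΣR = 0.1193 K/W
ΔT = Q·ΣR = 152 × 0.1193 = 18.13 K
Heat flows outward, so T_out = T_in − ΔT = 22.7 − 18.13 = 4.57 °C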